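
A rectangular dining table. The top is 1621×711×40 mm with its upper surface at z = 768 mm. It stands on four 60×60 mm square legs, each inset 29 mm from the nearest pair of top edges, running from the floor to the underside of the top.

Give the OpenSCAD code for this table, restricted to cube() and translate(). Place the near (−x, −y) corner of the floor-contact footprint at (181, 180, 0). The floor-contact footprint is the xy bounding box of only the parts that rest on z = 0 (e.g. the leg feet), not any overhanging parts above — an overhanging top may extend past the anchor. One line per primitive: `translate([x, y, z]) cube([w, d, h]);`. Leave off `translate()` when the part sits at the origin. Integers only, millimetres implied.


// leg_h = 768 - 40 = 728
translate([152, 151, 728]) cube([1621, 711, 40]);
translate([181, 180, 0]) cube([60, 60, 728]);
translate([1684, 180, 0]) cube([60, 60, 728]);
translate([181, 773, 0]) cube([60, 60, 728]);
translate([1684, 773, 0]) cube([60, 60, 728]);


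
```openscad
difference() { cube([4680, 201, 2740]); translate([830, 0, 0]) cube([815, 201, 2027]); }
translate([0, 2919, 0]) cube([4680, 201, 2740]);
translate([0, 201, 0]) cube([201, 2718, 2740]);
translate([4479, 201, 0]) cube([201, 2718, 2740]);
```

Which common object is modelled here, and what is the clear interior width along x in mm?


A single room. The interior width is 4278 mm.

Four walls enclosing a rectangle with a door in the front wall — a room. Outside width 4680 minus two 201 mm walls gives 4278 mm.


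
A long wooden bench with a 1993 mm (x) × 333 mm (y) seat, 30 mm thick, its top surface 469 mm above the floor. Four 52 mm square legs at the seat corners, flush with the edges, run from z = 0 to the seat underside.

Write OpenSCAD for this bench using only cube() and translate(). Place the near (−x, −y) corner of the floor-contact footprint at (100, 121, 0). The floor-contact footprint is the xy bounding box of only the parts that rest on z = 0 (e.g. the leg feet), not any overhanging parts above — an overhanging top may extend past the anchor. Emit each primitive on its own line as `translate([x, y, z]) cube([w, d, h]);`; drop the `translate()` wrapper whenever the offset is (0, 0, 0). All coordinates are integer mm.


translate([100, 121, 439]) cube([1993, 333, 30]);
translate([100, 121, 0]) cube([52, 52, 439]);
translate([100, 402, 0]) cube([52, 52, 439]);
translate([2041, 121, 0]) cube([52, 52, 439]);
translate([2041, 402, 0]) cube([52, 52, 439]);


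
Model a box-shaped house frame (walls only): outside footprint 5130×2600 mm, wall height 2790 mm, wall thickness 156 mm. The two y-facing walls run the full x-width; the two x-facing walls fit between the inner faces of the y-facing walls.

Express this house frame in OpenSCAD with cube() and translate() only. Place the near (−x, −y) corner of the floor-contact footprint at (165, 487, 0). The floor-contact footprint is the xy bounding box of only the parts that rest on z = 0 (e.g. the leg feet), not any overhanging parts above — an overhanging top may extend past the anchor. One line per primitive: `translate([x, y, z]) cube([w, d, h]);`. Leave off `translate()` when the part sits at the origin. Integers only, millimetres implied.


translate([165, 487, 0]) cube([5130, 156, 2790]);
translate([165, 2931, 0]) cube([5130, 156, 2790]);
translate([165, 643, 0]) cube([156, 2288, 2790]);
translate([5139, 643, 0]) cube([156, 2288, 2790]);


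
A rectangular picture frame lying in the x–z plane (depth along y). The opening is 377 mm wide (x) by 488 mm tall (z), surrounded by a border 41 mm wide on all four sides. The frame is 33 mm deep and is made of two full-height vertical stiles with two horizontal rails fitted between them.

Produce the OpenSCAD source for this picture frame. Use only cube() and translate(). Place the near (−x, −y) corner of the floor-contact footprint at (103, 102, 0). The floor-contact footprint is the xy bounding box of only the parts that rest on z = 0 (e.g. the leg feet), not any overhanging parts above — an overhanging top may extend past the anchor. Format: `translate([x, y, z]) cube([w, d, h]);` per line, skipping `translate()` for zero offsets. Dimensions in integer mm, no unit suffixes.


translate([103, 102, 0]) cube([41, 33, 570]);
translate([521, 102, 0]) cube([41, 33, 570]);
translate([144, 102, 0]) cube([377, 33, 41]);
translate([144, 102, 529]) cube([377, 33, 41]);


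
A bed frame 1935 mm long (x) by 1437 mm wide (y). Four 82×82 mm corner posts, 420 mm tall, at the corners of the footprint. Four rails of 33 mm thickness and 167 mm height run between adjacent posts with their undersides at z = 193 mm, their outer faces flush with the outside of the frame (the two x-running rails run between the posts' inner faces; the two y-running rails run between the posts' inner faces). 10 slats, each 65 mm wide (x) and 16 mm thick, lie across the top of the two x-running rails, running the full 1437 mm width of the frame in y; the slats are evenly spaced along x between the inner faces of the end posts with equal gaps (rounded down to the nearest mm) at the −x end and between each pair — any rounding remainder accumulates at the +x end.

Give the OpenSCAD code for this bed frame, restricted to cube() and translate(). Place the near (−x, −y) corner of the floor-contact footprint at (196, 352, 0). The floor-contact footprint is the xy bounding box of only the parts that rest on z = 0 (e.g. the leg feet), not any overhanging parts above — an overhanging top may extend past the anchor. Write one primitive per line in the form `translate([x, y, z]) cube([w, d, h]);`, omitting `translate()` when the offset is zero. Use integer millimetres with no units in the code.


// slat z = rail_z + rail_h = 193 + 167 = 360
// slat gap = ⌊(1771 − 10·65) / 11⌋ = 101
translate([196, 352, 0]) cube([82, 82, 420]);
translate([196, 1707, 0]) cube([82, 82, 420]);
translate([2049, 352, 0]) cube([82, 82, 420]);
translate([2049, 1707, 0]) cube([82, 82, 420]);
translate([278, 352, 193]) cube([1771, 33, 167]);
translate([278, 1756, 193]) cube([1771, 33, 167]);
translate([196, 434, 193]) cube([33, 1273, 167]);
translate([2098, 434, 193]) cube([33, 1273, 167]);
translate([379, 352, 360]) cube([65, 1437, 16]);
translate([545, 352, 360]) cube([65, 1437, 16]);
translate([711, 352, 360]) cube([65, 1437, 16]);
translate([877, 352, 360]) cube([65, 1437, 16]);
translate([1043, 352, 360]) cube([65, 1437, 16]);
translate([1209, 352, 360]) cube([65, 1437, 16]);
translate([1375, 352, 360]) cube([65, 1437, 16]);
translate([1541, 352, 360]) cube([65, 1437, 16]);
translate([1707, 352, 360]) cube([65, 1437, 16]);
translate([1873, 352, 360]) cube([65, 1437, 16]);


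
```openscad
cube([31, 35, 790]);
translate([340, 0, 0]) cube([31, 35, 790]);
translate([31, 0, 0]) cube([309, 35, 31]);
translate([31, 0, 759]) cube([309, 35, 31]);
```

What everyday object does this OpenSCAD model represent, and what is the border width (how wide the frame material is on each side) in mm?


A picture frame. The border width is 31 mm.

Four thin pieces enclosing a rectangular opening — a picture frame. The two full-height stiles are 790 mm tall; the top rail sits at z = 759 and is 31 mm tall, so the border above the opening is 790 − 759 = 31 mm, matching the stile x-width.


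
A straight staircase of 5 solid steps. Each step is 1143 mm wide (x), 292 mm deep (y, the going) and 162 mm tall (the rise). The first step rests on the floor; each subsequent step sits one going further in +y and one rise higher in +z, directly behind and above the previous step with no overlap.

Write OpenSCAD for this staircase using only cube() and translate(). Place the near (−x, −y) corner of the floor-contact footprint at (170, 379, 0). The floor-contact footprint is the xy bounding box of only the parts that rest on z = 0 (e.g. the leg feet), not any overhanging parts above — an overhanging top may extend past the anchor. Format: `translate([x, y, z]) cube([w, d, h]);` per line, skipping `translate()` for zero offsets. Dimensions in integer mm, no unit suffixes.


translate([170, 379, 0]) cube([1143, 292, 162]);
translate([170, 671, 162]) cube([1143, 292, 162]);
translate([170, 963, 324]) cube([1143, 292, 162]);
translate([170, 1255, 486]) cube([1143, 292, 162]);
translate([170, 1547, 648]) cube([1143, 292, 162]);


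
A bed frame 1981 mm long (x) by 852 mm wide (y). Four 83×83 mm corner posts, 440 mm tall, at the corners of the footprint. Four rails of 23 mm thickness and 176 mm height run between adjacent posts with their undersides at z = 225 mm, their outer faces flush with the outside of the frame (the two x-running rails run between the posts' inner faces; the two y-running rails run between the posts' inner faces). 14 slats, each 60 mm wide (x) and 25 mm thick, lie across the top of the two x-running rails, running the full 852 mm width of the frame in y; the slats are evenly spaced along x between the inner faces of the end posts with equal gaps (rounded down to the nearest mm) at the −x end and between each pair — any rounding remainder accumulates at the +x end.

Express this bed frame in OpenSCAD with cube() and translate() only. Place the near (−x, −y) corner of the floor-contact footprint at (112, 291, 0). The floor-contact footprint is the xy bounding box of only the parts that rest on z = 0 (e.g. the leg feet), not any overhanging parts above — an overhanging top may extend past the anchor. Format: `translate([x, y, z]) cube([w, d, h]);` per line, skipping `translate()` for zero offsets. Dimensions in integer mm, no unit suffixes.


translate([112, 291, 0]) cube([83, 83, 440]);
translate([112, 1060, 0]) cube([83, 83, 440]);
translate([2010, 291, 0]) cube([83, 83, 440]);
translate([2010, 1060, 0]) cube([83, 83, 440]);
translate([195, 291, 225]) cube([1815, 23, 176]);
translate([195, 1120, 225]) cube([1815, 23, 176]);
translate([112, 374, 225]) cube([23, 686, 176]);
translate([2070, 374, 225]) cube([23, 686, 176]);
translate([260, 291, 401]) cube([60, 852, 25]);
translate([385, 291, 401]) cube([60, 852, 25]);
translate([510, 291, 401]) cube([60, 852, 25]);
translate([635, 291, 401]) cube([60, 852, 25]);
translate([760, 291, 401]) cube([60, 852, 25]);
translate([885, 291, 401]) cube([60, 852, 25]);
translate([1010, 291, 401]) cube([60, 852, 25]);
translate([1135, 291, 401]) cube([60, 852, 25]);
translate([1260, 291, 401]) cube([60, 852, 25]);
translate([1385, 291, 401]) cube([60, 852, 25]);
translate([1510, 291, 401]) cube([60, 852, 25]);
translate([1635, 291, 401]) cube([60, 852, 25]);
translate([1760, 291, 401]) cube([60, 852, 25]);
translate([1885, 291, 401]) cube([60, 852, 25]);


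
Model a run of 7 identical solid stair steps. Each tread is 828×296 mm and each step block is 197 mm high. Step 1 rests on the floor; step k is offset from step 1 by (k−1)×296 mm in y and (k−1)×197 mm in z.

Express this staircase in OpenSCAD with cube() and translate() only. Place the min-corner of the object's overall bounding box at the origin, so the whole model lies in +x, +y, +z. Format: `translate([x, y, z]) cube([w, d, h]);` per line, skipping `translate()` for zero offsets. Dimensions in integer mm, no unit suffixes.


cube([828, 296, 197]);
translate([0, 296, 197]) cube([828, 296, 197]);
translate([0, 592, 394]) cube([828, 296, 197]);
translate([0, 888, 591]) cube([828, 296, 197]);
translate([0, 1184, 788]) cube([828, 296, 197]);
translate([0, 1480, 985]) cube([828, 296, 197]);
translate([0, 1776, 1182]) cube([828, 296, 197]);


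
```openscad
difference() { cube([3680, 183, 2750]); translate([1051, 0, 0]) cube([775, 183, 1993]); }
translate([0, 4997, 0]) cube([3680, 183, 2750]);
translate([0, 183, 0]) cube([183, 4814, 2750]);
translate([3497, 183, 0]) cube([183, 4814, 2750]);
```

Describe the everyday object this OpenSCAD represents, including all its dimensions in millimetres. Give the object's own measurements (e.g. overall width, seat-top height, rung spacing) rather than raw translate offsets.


A single room: four walls, each 2750 mm tall and 183 mm thick, enclosing an outside footprint 3680×5180 mm (x × y), no floor or roof. The front and back walls (−y and +y sides) run the full x-width; the side walls fit between their inner faces. A door opening 775 mm wide and 1993 mm tall is cut through the front wall from the floor up, its −x edge 1051 mm from the wall's −x end.


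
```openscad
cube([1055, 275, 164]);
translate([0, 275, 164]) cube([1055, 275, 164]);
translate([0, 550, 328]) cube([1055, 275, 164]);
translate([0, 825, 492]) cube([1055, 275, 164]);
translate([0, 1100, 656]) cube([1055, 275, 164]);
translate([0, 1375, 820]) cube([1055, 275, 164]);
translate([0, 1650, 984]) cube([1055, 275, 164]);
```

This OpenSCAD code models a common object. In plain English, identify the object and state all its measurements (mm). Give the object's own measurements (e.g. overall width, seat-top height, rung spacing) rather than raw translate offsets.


A straight staircase of 7 solid steps. Each step is 1055 mm wide (x), 275 mm deep (y, the going) and 164 mm tall (the rise). The first step rests on the floor; each subsequent step sits one going further in +y and one rise higher in +z, directly behind and above the previous step with no overlap.


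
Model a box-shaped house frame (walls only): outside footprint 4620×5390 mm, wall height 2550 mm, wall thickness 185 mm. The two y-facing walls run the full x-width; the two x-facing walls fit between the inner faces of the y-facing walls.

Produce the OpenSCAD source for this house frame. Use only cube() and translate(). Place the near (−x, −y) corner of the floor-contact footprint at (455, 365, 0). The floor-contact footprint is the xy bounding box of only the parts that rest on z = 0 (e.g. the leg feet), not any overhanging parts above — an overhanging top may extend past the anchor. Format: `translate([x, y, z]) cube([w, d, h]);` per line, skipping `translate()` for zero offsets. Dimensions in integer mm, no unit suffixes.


translate([455, 365, 0]) cube([4620, 185, 2550]);
translate([455, 5570, 0]) cube([4620, 185, 2550]);
translate([455, 550, 0]) cube([185, 5020, 2550]);
translate([4890, 550, 0]) cube([185, 5020, 2550]);


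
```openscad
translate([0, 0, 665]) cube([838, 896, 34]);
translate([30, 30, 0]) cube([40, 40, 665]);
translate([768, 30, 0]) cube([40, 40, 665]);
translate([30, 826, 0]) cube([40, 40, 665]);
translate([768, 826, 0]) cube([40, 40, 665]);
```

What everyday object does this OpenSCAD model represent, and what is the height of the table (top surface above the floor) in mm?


A table. The table height is 699 mm.

A 838×896×34 slab sits at z = 665 on four 40 mm square posts — a table. The top surface is at 665 + 34 = 699 mm.


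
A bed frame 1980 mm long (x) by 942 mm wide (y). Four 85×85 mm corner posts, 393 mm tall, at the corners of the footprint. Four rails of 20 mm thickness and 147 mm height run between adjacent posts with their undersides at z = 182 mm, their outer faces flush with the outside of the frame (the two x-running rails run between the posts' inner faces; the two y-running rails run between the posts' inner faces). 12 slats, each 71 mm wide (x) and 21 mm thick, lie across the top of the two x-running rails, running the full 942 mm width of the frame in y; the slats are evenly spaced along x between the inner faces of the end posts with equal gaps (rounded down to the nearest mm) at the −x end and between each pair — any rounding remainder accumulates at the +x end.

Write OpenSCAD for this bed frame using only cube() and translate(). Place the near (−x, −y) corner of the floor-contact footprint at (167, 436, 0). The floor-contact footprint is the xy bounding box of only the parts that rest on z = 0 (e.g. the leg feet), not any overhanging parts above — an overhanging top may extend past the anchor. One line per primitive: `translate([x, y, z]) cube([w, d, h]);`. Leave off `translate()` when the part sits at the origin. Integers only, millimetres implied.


// slat z = rail_z + rail_h = 182 + 147 = 329
// slat gap = ⌊(1810 − 12·71) / 13⌋ = 73
translate([167, 436, 0]) cube([85, 85, 393]);
translate([167, 1293, 0]) cube([85, 85, 393]);
translate([2062, 436, 0]) cube([85, 85, 393]);
translate([2062, 1293, 0]) cube([85, 85, 393]);
translate([252, 436, 182]) cube([1810, 20, 147]);
translate([252, 1358, 182]) cube([1810, 20, 147]);
translate([167, 521, 182]) cube([20, 772, 147]);
translate([2127, 521, 182]) cube([20, 772, 147]);
translate([325, 436, 329]) cube([71, 942, 21]);
translate([469, 436, 329]) cube([71, 942, 21]);
translate([613, 436, 329]) cube([71, 942, 21]);
translate([757, 436, 329]) cube([71, 942, 21]);
translate([901, 436, 329]) cube([71, 942, 21]);
translate([1045, 436, 329]) cube([71, 942, 21]);
translate([1189, 436, 329]) cube([71, 942, 21]);
translate([1333, 436, 329]) cube([71, 942, 21]);
translate([1477, 436, 329]) cube([71, 942, 21]);
translate([1621, 436, 329]) cube([71, 942, 21]);
translate([1765, 436, 329]) cube([71, 942, 21]);
translate([1909, 436, 329]) cube([71, 942, 21]);


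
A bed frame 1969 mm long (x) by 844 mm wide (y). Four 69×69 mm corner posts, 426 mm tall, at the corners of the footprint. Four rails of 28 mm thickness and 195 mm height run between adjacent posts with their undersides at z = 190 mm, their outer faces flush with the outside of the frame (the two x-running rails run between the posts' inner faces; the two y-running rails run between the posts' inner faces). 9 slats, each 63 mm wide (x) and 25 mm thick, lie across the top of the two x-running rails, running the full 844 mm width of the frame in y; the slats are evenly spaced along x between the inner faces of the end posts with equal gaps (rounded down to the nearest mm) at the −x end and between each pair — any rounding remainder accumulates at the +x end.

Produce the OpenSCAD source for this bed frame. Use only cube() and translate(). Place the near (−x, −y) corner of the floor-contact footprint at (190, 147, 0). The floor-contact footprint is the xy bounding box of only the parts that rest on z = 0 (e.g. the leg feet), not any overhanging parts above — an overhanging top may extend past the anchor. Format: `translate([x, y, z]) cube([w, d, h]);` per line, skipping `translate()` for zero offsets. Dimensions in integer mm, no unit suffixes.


translate([190, 147, 0]) cube([69, 69, 426]);
translate([190, 922, 0]) cube([69, 69, 426]);
translate([2090, 147, 0]) cube([69, 69, 426]);
translate([2090, 922, 0]) cube([69, 69, 426]);
translate([259, 147, 190]) cube([1831, 28, 195]);
translate([259, 963, 190]) cube([1831, 28, 195]);
translate([190, 216, 190]) cube([28, 706, 195]);
translate([2131, 216, 190]) cube([28, 706, 195]);
translate([385, 147, 385]) cube([63, 844, 25]);
translate([574, 147, 385]) cube([63, 844, 25]);
translate([763, 147, 385]) cube([63, 844, 25]);
translate([952, 147, 385]) cube([63, 844, 25]);
translate([1141, 147, 385]) cube([63, 844, 25]);
translate([1330, 147, 385]) cube([63, 844, 25]);
translate([1519, 147, 385]) cube([63, 844, 25]);
translate([1708, 147, 385]) cube([63, 844, 25]);
translate([1897, 147, 385]) cube([63, 844, 25]);


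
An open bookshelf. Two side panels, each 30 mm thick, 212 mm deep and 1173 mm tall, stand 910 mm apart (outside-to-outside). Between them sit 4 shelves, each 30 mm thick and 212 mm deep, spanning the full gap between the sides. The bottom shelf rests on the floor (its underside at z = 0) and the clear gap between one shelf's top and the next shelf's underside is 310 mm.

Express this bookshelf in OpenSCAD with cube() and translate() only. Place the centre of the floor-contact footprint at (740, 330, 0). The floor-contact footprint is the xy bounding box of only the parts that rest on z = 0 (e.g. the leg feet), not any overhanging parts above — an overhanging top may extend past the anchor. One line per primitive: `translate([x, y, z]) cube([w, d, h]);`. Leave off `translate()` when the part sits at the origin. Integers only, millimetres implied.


translate([285, 224, 0]) cube([30, 212, 1173]);
translate([1165, 224, 0]) cube([30, 212, 1173]);
translate([315, 224, 0]) cube([850, 212, 30]);
translate([315, 224, 340]) cube([850, 212, 30]);
translate([315, 224, 680]) cube([850, 212, 30]);
translate([315, 224, 1020]) cube([850, 212, 30]);


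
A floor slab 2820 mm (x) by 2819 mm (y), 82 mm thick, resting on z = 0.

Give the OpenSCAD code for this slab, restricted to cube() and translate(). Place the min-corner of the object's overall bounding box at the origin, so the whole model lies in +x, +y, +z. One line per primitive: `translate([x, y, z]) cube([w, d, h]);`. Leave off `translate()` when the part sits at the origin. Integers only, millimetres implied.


cube([2820, 2819, 82]);


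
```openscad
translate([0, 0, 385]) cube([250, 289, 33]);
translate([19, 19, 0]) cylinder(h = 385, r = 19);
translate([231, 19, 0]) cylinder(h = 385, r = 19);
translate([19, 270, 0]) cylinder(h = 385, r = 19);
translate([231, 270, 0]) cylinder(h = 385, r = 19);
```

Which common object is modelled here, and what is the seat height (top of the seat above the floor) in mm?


A stool. The seat height is 418 mm.

A 250×289×33 slab at z = 385 on four corner cylinders — a stool. The seat top is 385 + 33 = 418 mm.


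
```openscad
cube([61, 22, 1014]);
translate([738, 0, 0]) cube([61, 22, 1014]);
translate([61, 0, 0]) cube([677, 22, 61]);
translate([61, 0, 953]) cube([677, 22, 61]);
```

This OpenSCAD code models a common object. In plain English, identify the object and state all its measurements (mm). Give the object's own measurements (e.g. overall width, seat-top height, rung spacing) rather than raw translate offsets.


A rectangular picture frame lying in the x–z plane (depth along y). The opening is 677 mm wide (x) by 892 mm tall (z), surrounded by a border 61 mm wide on all four sides. The frame is 22 mm deep and is made of two full-height vertical stiles with two horizontal rails fitted between them.


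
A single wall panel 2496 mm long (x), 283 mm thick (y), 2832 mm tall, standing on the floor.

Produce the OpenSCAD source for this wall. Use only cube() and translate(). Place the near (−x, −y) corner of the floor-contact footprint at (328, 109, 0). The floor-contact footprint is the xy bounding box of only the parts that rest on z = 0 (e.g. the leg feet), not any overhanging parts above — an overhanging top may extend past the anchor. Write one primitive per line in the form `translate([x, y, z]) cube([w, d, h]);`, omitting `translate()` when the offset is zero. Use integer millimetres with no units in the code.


translate([328, 109, 0]) cube([2496, 283, 2832]);


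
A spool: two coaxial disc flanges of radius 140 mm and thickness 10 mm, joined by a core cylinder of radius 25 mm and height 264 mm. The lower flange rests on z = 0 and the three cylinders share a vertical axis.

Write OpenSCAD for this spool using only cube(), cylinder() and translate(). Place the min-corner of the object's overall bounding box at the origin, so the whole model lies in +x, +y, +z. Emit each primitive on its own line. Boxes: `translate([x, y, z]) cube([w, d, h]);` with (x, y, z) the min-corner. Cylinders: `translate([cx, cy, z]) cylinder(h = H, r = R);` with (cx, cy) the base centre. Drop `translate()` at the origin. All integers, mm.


translate([140, 140, 0]) cylinder(h = 10, r = 140);
translate([140, 140, 10]) cylinder(h = 264, r = 25);
translate([140, 140, 274]) cylinder(h = 10, r = 140);


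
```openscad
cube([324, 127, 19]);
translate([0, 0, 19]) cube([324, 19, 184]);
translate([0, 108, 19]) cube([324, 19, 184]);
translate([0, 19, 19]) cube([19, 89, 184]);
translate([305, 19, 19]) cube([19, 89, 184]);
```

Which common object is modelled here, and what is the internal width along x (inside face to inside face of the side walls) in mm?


An open box. The internal width is 286 mm.

A 324×127 base slab with four walls standing on it — an open box. The base is 324 mm wide and the walls are 19 mm thick, so the internal width is 324 − 2 × 19 = 286 mm.


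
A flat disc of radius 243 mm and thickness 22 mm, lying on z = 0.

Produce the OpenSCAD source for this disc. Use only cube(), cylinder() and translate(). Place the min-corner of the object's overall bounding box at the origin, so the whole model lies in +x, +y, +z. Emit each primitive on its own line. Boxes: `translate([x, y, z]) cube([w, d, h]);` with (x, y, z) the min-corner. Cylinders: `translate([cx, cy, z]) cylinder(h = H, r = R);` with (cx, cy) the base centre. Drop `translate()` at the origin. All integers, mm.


translate([243, 243, 0]) cylinder(h = 22, r = 243);


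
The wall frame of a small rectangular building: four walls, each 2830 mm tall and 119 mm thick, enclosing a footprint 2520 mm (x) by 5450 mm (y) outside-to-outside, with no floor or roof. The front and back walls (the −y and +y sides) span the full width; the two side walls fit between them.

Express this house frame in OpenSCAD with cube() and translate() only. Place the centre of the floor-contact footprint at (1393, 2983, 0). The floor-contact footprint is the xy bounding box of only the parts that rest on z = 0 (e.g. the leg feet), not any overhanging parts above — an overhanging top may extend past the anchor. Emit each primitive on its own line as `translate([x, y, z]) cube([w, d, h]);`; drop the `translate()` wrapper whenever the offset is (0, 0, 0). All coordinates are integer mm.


translate([133, 258, 0]) cube([2520, 119, 2830]);
translate([133, 5589, 0]) cube([2520, 119, 2830]);
translate([133, 377, 0]) cube([119, 5212, 2830]);
translate([2534, 377, 0]) cube([119, 5212, 2830]);


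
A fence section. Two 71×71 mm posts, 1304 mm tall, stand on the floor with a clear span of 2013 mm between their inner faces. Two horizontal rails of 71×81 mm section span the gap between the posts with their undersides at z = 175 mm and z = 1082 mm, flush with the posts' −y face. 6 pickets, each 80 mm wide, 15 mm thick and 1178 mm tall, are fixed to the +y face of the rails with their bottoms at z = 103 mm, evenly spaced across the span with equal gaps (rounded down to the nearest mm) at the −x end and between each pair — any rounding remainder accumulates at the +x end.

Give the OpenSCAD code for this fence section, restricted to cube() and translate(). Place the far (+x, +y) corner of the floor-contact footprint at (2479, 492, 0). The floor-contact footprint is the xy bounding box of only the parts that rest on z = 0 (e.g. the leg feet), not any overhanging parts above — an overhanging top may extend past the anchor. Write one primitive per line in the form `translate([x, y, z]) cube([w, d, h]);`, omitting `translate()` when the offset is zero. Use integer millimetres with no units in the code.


translate([324, 421, 0]) cube([71, 71, 1304]);
translate([2408, 421, 0]) cube([71, 71, 1304]);
translate([395, 421, 175]) cube([2013, 71, 81]);
translate([395, 421, 1082]) cube([2013, 71, 81]);
translate([614, 492, 103]) cube([80, 15, 1178]);
translate([913, 492, 103]) cube([80, 15, 1178]);
translate([1212, 492, 103]) cube([80, 15, 1178]);
translate([1511, 492, 103]) cube([80, 15, 1178]);
translate([1810, 492, 103]) cube([80, 15, 1178]);
translate([2109, 492, 103]) cube([80, 15, 1178]);


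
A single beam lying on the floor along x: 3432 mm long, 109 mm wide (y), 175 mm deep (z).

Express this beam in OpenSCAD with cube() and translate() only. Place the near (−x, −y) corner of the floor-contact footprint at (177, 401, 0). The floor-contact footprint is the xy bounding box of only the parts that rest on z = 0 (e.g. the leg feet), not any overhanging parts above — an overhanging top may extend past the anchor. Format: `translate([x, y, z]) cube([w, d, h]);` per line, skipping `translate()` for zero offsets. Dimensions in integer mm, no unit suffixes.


translate([177, 401, 0]) cube([3432, 109, 175]);


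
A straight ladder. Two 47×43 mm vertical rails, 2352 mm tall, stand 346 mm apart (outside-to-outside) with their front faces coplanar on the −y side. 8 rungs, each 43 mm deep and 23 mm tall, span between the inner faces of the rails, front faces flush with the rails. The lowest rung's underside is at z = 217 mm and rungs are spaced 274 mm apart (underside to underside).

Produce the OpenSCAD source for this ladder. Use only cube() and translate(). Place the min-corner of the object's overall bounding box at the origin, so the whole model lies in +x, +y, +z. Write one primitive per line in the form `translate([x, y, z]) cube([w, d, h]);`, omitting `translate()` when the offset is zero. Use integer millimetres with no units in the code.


cube([47, 43, 2352]);
translate([299, 0, 0]) cube([47, 43, 2352]);
translate([47, 0, 217]) cube([252, 43, 23]);
translate([47, 0, 491]) cube([252, 43, 23]);
translate([47, 0, 765]) cube([252, 43, 23]);
translate([47, 0, 1039]) cube([252, 43, 23]);
translate([47, 0, 1313]) cube([252, 43, 23]);
translate([47, 0, 1587]) cube([252, 43, 23]);
translate([47, 0, 1861]) cube([252, 43, 23]);
translate([47, 0, 2135]) cube([252, 43, 23]);


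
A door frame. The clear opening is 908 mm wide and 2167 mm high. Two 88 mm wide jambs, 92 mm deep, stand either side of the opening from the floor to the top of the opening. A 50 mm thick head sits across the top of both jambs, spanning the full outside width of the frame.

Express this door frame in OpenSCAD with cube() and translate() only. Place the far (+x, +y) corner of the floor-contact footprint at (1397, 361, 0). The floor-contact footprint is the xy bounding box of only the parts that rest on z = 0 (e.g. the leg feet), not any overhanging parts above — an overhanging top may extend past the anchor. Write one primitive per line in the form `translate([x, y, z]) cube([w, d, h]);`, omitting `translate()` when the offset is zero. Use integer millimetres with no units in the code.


translate([313, 269, 0]) cube([88, 92, 2167]);
translate([1309, 269, 0]) cube([88, 92, 2167]);
translate([313, 269, 2167]) cube([1084, 92, 50]);


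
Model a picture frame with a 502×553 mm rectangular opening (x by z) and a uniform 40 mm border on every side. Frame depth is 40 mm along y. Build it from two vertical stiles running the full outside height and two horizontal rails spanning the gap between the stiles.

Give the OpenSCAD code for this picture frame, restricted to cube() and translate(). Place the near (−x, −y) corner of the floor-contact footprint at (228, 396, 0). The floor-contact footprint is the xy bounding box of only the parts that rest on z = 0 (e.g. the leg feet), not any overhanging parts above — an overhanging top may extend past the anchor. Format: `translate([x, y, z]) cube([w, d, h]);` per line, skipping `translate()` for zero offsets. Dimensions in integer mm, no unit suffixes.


translate([228, 396, 0]) cube([40, 40, 633]);
translate([770, 396, 0]) cube([40, 40, 633]);
translate([268, 396, 0]) cube([502, 40, 40]);
translate([268, 396, 593]) cube([502, 40, 40]);


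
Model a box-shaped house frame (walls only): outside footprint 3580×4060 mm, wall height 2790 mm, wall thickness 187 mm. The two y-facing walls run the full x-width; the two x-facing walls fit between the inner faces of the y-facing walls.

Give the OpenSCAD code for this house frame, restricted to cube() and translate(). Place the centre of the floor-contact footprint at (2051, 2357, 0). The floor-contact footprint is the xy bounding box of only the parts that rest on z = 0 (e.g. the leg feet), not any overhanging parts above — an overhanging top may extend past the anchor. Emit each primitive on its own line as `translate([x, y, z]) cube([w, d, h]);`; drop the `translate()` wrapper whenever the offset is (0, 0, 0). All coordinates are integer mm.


translate([261, 327, 0]) cube([3580, 187, 2790]);
translate([261, 4200, 0]) cube([3580, 187, 2790]);
translate([261, 514, 0]) cube([187, 3686, 2790]);
translate([3654, 514, 0]) cube([187, 3686, 2790]);


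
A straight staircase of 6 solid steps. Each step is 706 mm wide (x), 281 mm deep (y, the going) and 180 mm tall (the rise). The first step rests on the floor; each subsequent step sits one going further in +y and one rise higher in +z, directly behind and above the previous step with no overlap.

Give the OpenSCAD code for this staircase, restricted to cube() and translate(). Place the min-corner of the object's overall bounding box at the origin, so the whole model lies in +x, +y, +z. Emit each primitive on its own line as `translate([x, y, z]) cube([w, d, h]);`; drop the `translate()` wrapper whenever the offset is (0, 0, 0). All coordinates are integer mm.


cube([706, 281, 180]);
translate([0, 281, 180]) cube([706, 281, 180]);
translate([0, 562, 360]) cube([706, 281, 180]);
translate([0, 843, 540]) cube([706, 281, 180]);
translate([0, 1124, 720]) cube([706, 281, 180]);
translate([0, 1405, 900]) cube([706, 281, 180]);


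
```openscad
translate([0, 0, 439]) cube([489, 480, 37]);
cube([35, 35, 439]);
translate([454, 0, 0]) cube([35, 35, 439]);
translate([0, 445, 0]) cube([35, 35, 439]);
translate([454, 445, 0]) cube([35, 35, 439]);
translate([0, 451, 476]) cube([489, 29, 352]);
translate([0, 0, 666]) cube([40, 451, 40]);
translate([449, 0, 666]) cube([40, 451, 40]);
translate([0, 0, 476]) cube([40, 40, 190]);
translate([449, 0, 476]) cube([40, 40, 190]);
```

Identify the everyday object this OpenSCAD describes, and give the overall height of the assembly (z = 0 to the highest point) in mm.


A chair. The overall height is 828 mm.

A slab on four corner posts with a tall panel at the back — a chair. The seat slab sits at z = 439 with thickness 37, and the 352 mm backrest starts at the seat top, so the overall height is 439 + 37 + 352 = 828 mm.


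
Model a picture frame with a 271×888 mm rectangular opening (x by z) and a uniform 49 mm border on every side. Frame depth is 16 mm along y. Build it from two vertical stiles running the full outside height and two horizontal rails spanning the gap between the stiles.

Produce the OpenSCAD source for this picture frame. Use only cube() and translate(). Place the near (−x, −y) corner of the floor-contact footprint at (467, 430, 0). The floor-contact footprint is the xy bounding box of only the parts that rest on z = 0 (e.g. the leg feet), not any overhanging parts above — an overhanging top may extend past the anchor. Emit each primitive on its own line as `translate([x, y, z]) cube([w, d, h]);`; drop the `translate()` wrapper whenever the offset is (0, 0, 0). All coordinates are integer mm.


translate([467, 430, 0]) cube([49, 16, 986]);
translate([787, 430, 0]) cube([49, 16, 986]);
translate([516, 430, 0]) cube([271, 16, 49]);
translate([516, 430, 937]) cube([271, 16, 49]);


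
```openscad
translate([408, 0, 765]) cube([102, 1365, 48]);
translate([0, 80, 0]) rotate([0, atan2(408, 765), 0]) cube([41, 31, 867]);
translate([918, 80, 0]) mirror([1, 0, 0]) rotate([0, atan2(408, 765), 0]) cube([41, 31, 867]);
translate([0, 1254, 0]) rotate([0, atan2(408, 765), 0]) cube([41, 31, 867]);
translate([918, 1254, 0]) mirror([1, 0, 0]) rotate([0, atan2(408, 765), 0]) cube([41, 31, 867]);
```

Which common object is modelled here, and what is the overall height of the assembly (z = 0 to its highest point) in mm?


A sawhorse. The overall height is 813 mm.

A beam across two mirrored pairs of raked legs — a sawhorse. The beam's underside is at z = 765 (matching the legs' vertical rise in atan2(408, 765)) and the beam is 48 mm tall, so its top is at 765 + 48 = 813 mm. The raked legs top out at the beam's underside, so that is the highest point.


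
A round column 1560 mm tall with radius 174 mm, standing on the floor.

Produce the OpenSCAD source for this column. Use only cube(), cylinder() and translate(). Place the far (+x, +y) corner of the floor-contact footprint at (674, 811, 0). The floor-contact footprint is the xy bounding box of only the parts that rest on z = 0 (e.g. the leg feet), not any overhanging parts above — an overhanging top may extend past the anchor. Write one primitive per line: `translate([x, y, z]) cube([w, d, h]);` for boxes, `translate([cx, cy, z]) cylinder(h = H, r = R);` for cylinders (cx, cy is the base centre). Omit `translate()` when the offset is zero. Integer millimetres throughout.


translate([500, 637, 0]) cylinder(h = 1560, r = 174);


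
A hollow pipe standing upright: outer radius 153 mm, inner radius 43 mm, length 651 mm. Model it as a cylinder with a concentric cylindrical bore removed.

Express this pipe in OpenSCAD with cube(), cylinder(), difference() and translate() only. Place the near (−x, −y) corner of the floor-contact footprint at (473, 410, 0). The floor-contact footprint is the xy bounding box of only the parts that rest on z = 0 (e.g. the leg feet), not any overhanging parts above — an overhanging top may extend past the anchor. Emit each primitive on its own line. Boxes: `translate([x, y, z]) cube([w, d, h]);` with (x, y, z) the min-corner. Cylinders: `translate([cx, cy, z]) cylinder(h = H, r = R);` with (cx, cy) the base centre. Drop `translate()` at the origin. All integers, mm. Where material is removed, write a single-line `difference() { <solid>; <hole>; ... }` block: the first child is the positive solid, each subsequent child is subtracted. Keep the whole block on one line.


difference() { translate([626, 563, 0]) cylinder(h = 651, r = 153); translate([626, 563, 0]) cylinder(h = 651, r = 43); }


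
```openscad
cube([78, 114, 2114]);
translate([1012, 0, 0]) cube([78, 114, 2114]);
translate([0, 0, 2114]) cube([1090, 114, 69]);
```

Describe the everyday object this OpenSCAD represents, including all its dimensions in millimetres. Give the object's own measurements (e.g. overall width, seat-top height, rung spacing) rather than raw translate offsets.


A door frame. The clear opening is 934 mm wide and 2114 mm high. Two 78 mm wide jambs, 114 mm deep, stand either side of the opening from the floor to the top of the opening. A 69 mm thick head sits across the top of both jambs, spanning the full outside width of the frame.


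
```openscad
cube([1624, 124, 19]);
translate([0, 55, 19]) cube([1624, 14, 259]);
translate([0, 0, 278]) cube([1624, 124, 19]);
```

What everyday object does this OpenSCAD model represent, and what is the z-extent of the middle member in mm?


An I-beam. The web height is 259 mm.

Two wide flanges with a thin centred web — an I-beam. Overall 297 mm minus two 19 mm flanges gives a web of 297 − 2·19 = 259 mm.


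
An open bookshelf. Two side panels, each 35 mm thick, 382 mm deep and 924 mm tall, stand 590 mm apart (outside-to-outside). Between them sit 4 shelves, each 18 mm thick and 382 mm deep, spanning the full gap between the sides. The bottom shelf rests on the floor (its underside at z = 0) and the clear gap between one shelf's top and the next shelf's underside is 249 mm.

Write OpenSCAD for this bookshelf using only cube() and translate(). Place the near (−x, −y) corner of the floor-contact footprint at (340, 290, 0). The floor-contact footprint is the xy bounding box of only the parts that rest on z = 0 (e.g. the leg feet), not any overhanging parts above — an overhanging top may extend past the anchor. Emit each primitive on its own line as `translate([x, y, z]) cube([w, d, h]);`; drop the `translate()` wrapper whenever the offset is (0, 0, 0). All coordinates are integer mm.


translate([340, 290, 0]) cube([35, 382, 924]);
translate([895, 290, 0]) cube([35, 382, 924]);
translate([375, 290, 0]) cube([520, 382, 18]);
translate([375, 290, 267]) cube([520, 382, 18]);
translate([375, 290, 534]) cube([520, 382, 18]);
translate([375, 290, 801]) cube([520, 382, 18]);


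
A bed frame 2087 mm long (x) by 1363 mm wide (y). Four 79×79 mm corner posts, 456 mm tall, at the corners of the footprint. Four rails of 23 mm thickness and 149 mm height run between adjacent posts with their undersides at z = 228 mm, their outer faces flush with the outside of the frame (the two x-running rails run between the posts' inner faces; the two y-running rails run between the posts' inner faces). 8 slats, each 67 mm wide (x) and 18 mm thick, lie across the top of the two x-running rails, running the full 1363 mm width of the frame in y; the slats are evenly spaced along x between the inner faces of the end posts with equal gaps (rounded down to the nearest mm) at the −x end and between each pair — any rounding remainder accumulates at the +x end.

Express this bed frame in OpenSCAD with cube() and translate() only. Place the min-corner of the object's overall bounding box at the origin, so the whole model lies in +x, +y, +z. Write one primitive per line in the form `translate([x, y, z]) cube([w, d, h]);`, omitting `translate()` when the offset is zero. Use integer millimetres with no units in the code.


cube([79, 79, 456]);
translate([0, 1284, 0]) cube([79, 79, 456]);
translate([2008, 0, 0]) cube([79, 79, 456]);
translate([2008, 1284, 0]) cube([79, 79, 456]);
translate([79, 0, 228]) cube([1929, 23, 149]);
translate([79, 1340, 228]) cube([1929, 23, 149]);
translate([0, 79, 228]) cube([23, 1205, 149]);
translate([2064, 79, 228]) cube([23, 1205, 149]);
translate([233, 0, 377]) cube([67, 1363, 18]);
translate([454, 0, 377]) cube([67, 1363, 18]);
translate([675, 0, 377]) cube([67, 1363, 18]);
translate([896, 0, 377]) cube([67, 1363, 18]);
translate([1117, 0, 377]) cube([67, 1363, 18]);
translate([1338, 0, 377]) cube([67, 1363, 18]);
translate([1559, 0, 377]) cube([67, 1363, 18]);
translate([1780, 0, 377]) cube([67, 1363, 18]);
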